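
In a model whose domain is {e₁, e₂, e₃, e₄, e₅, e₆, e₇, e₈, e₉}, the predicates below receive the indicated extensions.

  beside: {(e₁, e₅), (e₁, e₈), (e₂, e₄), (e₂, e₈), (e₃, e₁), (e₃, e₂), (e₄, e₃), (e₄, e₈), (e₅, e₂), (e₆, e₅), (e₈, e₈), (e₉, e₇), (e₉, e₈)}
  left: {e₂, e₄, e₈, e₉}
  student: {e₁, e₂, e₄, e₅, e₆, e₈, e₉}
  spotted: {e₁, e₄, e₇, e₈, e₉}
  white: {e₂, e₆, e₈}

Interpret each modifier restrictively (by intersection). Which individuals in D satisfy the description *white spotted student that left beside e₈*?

⟦that left⟧ = ⟦left⟧ = {e₂, e₄, e₈, e₉}
⟦beside e₈⟧ = {x : ⟨x, e₈⟩ ∈ ⟦beside⟧} = {e₁, e₂, e₄, e₈, e₉}
⟦student⟧ = {e₁, e₂, e₄, e₅, e₆, e₈, e₉}
… ∩ ⟦that left⟧ = {e₁, e₂, e₄, e₅, e₆, e₈, e₉} ∩ {e₂, e₄, e₈, e₉} = {e₂, e₄, e₈, e₉}
… ∩ ⟦beside e₈⟧ = {e₂, e₄, e₈, e₉} ∩ {e₁, e₂, e₄, e₈, e₉} = {e₂, e₄, e₈, e₉}
… ∩ ⟦white⟧ = {e₂, e₄, e₈, e₉} ∩ {e₂, e₆, e₈} = {e₂, e₈}
… ∩ ⟦spotted⟧ = {e₂, e₈} ∩ {e₁, e₄, e₇, e₈, e₉} = {e₈}
So ⟦white spotted student that left beside e₈⟧ = {e₈}.

{e₈}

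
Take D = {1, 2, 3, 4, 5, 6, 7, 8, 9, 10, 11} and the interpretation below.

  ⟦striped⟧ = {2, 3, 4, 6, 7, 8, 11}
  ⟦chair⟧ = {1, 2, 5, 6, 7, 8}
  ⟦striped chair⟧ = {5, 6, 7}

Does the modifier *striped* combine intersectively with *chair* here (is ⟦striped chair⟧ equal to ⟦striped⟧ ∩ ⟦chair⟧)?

⟦striped⟧ ∩ ⟦chair⟧ = {2, 3, 4, 6, 7, 8, 11} ∩ {1, 2, 5, 6, 7, 8} = {2, 6, 7, 8}
Observed ⟦striped chair⟧ = {5, 6, 7}.
These differ, so the modifier is not intersective in this model.

no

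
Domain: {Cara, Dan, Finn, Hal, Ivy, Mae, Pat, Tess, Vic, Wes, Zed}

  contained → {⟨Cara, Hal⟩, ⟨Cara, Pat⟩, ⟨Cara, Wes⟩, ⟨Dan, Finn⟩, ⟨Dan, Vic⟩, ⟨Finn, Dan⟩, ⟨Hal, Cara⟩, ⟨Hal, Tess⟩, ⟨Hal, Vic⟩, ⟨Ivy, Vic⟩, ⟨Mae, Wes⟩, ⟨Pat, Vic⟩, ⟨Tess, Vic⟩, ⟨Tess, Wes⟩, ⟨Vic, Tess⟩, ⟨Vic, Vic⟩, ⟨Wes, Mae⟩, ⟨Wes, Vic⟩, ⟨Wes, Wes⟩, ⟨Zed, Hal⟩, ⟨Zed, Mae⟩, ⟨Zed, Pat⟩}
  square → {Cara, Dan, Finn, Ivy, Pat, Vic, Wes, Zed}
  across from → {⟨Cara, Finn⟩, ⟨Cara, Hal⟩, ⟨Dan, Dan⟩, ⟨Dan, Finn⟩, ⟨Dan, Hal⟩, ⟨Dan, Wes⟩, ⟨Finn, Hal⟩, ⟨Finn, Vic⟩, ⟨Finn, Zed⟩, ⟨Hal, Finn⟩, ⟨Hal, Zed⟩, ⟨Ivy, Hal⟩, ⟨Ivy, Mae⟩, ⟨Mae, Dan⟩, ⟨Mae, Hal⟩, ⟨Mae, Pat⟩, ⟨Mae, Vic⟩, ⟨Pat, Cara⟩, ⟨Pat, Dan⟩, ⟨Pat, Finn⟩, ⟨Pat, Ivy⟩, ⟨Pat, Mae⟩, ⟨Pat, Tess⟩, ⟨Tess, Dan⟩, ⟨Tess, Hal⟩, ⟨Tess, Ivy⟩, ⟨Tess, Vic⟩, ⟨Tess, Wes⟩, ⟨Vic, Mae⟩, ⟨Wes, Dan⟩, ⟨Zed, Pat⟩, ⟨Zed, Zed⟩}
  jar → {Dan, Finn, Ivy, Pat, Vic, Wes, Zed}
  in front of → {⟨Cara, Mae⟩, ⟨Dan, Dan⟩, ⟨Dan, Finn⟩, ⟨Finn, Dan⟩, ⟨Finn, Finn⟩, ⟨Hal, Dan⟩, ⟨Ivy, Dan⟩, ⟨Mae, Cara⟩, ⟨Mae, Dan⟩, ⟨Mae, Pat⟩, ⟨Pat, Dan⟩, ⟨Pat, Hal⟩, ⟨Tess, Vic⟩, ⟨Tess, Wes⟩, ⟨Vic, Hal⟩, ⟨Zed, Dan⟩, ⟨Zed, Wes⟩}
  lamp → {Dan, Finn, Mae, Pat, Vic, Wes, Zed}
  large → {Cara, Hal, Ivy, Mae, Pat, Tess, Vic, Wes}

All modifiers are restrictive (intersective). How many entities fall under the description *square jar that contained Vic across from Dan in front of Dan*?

⟦that contained Vic⟧ = {x : ⟨x, Vic⟩ ∈ ⟦contained⟧} = {Dan, Hal, Ivy, Pat, Tess, Vic, Wes}
⟦across from Dan⟧ = {x : ⟨x, Dan⟩ ∈ ⟦across from⟧} = {Dan, Mae, Pat, Tess, Wes}
⟦in front of Dan⟧ = {x : ⟨x, Dan⟩ ∈ ⟦in front of⟧} = {Dan, Finn, Hal, Ivy, Mae, Pat, Zed}
⟦jar⟧ = {Dan, Finn, Ivy, Pat, Vic, Wes, Zed}
… ∩ ⟦that contained Vic⟧ = {Dan, Finn, Ivy, Pat, Vic, Wes, Zed} ∩ {Dan, Hal, Ivy, Pat, Tess, Vic, Wes} = {Dan, Ivy, Pat, Vic, Wes}
… ∩ ⟦across from Dan⟧ = {Dan, Ivy, Pat, Vic, Wes} ∩ {Dan, Mae, Pat, Tess, Wes} = {Dan, Pat, Wes}
… ∩ ⟦in front of Dan⟧ = {Dan, Pat, Wes} ∩ {Dan, Finn, Hal, Ivy, Mae, Pat, Zed} = {Dan, Pat}
… ∩ ⟦square⟧ = {Dan, Pat} ∩ {Cara, Dan, Finn, Ivy, Pat, Vic, Wes, Zed} = {Dan, Pat}
⟦square jar that contained Vic across from Dan in front of Dan⟧ = {Dan, Pat}, so the cardinality is 2.

2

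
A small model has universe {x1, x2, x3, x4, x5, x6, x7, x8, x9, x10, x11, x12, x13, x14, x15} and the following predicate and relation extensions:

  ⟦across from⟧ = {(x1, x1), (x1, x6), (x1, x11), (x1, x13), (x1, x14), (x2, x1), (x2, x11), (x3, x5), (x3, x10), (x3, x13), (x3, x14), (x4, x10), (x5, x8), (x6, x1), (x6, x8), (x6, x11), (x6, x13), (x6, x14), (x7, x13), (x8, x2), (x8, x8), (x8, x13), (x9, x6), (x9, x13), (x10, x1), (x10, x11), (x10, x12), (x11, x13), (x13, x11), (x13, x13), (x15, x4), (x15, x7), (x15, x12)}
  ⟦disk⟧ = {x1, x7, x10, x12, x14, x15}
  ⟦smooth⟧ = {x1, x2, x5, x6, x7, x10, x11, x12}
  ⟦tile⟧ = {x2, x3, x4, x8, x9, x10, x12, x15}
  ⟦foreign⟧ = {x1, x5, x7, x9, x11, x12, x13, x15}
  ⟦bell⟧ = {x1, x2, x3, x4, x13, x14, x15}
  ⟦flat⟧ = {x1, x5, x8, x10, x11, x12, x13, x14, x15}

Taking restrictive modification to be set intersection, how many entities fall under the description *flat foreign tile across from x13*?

⟦across from x13⟧ = {x : ⟨x, x13⟩ ∈ ⟦across from⟧} = {x1, x3, x6, x7, x8, x9, x11, x13}
⟦tile⟧ = {x2, x3, x4, x8, x9, x10, x12, x15}
… ∩ ⟦across from x13⟧ = {x2, x3, x4, x8, x9, x10, x12, x15} ∩ {x1, x3, x6, x7, x8, x9, x11, x13} = {x3, x8, x9}
… ∩ ⟦flat⟧ = {x3, x8, x9} ∩ {x1, x5, x8, x10, x11, x12, x13, x14, x15} = {x8}
… ∩ ⟦foreign⟧ = {x8} ∩ {x1, x5, x7, x9, x11, x12, x13, x15} = ∅
⟦flat foreign tile across from x13⟧ = ∅, so the cardinality is 0.

0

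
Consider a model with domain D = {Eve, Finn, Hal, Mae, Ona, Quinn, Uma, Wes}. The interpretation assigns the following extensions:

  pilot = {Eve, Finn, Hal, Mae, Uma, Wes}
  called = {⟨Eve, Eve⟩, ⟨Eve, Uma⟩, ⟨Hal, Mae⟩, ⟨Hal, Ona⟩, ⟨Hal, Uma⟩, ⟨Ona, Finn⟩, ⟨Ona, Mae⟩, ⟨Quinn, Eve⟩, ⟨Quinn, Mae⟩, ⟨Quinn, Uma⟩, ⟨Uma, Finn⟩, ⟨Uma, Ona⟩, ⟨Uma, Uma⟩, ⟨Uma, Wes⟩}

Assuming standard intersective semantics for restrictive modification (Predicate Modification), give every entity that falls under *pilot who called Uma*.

⟦who called Uma⟧ = {x : ⟨x, Uma⟩ ∈ ⟦called⟧} = {Eve, Hal, Quinn, Uma}
⟦pilot⟧ = {Eve, Finn, Hal, Mae, Uma, Wes}
… ∩ ⟦who called Uma⟧ = {Eve, Finn, Hal, Mae, Uma, Wes} ∩ {Eve, Hal, Quinn, Uma} = {Eve, Hal, Uma}
So ⟦pilot who called Uma⟧ = {Eve, Hal, Uma}.

{Eve, Hal, Uma}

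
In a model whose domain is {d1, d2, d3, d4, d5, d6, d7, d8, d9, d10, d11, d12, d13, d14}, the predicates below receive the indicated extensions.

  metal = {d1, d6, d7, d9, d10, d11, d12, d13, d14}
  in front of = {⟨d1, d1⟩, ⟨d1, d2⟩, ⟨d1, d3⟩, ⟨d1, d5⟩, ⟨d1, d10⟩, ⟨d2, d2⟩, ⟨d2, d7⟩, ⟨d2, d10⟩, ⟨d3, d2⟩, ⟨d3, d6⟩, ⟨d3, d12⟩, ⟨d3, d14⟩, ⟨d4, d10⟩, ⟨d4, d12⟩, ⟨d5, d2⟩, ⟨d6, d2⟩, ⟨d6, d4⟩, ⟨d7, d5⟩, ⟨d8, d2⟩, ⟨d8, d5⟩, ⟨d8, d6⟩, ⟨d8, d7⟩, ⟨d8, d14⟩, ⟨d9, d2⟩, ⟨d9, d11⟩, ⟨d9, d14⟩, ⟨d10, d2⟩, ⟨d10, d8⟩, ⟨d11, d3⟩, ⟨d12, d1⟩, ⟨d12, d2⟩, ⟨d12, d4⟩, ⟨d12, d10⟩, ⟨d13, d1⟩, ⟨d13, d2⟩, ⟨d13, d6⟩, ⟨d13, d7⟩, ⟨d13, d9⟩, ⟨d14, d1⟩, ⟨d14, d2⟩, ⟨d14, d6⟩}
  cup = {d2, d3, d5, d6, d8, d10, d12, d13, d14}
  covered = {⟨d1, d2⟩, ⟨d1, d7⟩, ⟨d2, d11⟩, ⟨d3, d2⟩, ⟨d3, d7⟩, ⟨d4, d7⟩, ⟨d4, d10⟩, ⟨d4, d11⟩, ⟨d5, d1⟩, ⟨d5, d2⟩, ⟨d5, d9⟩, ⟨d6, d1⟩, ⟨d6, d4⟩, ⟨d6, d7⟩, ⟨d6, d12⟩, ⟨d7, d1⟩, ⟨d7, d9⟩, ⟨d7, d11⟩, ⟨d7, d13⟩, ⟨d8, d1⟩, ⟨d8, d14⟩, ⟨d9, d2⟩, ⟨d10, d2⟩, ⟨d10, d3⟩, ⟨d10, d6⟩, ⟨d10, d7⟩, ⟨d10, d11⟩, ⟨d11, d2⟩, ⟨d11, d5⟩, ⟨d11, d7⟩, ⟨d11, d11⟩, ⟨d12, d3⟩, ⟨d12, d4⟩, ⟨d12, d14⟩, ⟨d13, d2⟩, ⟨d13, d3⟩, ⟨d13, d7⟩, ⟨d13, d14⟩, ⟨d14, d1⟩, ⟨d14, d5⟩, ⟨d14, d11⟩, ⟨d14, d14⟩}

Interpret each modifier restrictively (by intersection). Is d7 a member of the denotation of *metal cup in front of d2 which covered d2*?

⟦in front of d2⟧ = {x : ⟨x, d2⟩ ∈ ⟦in front of⟧} = {d1, d2, d3, d5, d6, d8, d9, d10, d12, d13, d14}
⟦which covered d2⟧ = {x : ⟨x, d2⟩ ∈ ⟦covered⟧} = {d1, d3, d5, d9, d10, d11, d13}
⟦cup⟧ = {d2, d3, d5, d6, d8, d10, d12, d13, d14}
… ∩ ⟦in front of d2⟧ = {d2, d3, d5, d6, d8, d10, d12, d13, d14} ∩ {d1, d2, d3, d5, d6, d8, d9, d10, d12, d13, d14} = {d2, d3, d5, d6, d8, d10, d12, d13, d14}
… ∩ ⟦which covered d2⟧ = {d2, d3, d5, d6, d8, d10, d12, d13, d14} ∩ {d1, d3, d5, d9, d10, d11, d13} = {d3, d5, d10, d13}
… ∩ ⟦metal⟧ = {d3, d5, d10, d13} ∩ {d1, d6, d7, d9, d10, d11, d12, d13, d14} = {d10, d13}
⟦metal cup in front of d2 which covered d2⟧ = {d10, d13}; d7 ∉ this set.

no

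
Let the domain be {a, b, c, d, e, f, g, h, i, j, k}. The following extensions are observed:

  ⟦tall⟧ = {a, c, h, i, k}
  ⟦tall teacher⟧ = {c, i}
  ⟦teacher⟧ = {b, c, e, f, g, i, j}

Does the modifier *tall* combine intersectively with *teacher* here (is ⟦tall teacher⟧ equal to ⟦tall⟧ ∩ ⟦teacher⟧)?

yes

⟦tall⟧ ∩ ⟦teacher⟧ = {a, c, h, i, k} ∩ {b, c, e, f, g, i, j} = {c, i}
Observed ⟦tall teacher⟧ = {c, i}.
These coincide, so the modifier is intersective here.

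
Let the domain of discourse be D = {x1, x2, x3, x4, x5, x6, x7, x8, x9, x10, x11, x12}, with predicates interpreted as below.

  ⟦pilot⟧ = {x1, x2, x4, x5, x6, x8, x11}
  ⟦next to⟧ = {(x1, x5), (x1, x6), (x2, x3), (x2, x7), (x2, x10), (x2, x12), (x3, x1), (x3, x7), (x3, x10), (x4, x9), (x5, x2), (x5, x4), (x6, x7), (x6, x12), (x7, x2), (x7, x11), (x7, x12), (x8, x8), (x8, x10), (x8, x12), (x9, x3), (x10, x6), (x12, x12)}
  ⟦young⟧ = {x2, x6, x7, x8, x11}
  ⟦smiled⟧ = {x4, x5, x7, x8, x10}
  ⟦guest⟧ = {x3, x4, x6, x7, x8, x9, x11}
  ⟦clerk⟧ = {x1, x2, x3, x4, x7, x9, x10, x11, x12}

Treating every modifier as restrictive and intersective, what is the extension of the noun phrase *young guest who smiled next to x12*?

⟦who smiled⟧ = ⟦smiled⟧ = {x4, x5, x7, x8, x10}
⟦next to x12⟧ = {x : ⟨x, x12⟩ ∈ ⟦next to⟧} = {x2, x6, x7, x8, x12}
⟦guest⟧ = {x3, x4, x6, x7, x8, x9, x11}
… ∩ ⟦who smiled⟧ = {x3, x4, x6, x7, x8, x9, x11} ∩ {x4, x5, x7, x8, x10} = {x4, x7, x8}
… ∩ ⟦next to x12⟧ = {x4, x7, x8} ∩ {x2, x6, x7, x8, x12} = {x7, x8}
… ∩ ⟦young⟧ = {x7, x8} ∩ {x2, x6, x7, x8, x11} = {x7, x8}
So ⟦young guest who smiled next to x12⟧ = {x7, x8}.

{x7, x8}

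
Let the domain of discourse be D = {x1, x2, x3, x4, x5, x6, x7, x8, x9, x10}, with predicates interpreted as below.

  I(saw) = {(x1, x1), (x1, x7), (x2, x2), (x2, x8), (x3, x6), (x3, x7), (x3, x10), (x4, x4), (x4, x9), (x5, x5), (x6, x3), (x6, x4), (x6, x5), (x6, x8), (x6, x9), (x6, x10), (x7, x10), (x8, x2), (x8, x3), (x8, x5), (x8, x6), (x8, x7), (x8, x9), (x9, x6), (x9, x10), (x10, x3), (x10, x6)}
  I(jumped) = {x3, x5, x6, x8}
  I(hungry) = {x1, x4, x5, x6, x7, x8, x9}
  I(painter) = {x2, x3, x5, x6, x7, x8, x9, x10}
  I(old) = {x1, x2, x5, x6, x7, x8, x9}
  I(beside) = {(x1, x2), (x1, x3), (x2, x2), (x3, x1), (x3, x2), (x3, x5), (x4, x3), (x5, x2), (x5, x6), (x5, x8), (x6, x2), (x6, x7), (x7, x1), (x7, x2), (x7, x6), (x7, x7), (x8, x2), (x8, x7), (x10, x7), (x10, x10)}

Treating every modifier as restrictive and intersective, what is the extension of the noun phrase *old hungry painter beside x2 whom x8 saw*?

⟦beside x2⟧ = {x : ⟨x, x2⟩ ∈ ⟦beside⟧} = {x1, x2, x3, x5, x6, x7, x8}
⟦whom x8 saw⟧ = {x : ⟨x8, x⟩ ∈ ⟦saw⟧} = {x2, x3, x5, x6, x7, x9}
⟦painter⟧ = {x2, x3, x5, x6, x7, x8, x9, x10}
… ∩ ⟦beside x2⟧ = {x2, x3, x5, x6, x7, x8, x9, x10} ∩ {x1, x2, x3, x5, x6, x7, x8} = {x2, x3, x5, x6, x7, x8}
… ∩ ⟦whom x8 saw⟧ = {x2, x3, x5, x6, x7, x8} ∩ {x2, x3, x5, x6, x7, x9} = {x2, x3, x5, x6, x7}
… ∩ ⟦old⟧ = {x2, x3, x5, x6, x7} ∩ {x1, x2, x5, x6, x7, x8, x9} = {x2, x5, x6, x7}
… ∩ ⟦hungry⟧ = {x2, x5, x6, x7} ∩ {x1, x4, x5, x6, x7, x8, x9} = {x5, x6, x7}
So ⟦old hungry painter beside x2 whom x8 saw⟧ = {x5, x6, x7}.

{x5, x6, x7}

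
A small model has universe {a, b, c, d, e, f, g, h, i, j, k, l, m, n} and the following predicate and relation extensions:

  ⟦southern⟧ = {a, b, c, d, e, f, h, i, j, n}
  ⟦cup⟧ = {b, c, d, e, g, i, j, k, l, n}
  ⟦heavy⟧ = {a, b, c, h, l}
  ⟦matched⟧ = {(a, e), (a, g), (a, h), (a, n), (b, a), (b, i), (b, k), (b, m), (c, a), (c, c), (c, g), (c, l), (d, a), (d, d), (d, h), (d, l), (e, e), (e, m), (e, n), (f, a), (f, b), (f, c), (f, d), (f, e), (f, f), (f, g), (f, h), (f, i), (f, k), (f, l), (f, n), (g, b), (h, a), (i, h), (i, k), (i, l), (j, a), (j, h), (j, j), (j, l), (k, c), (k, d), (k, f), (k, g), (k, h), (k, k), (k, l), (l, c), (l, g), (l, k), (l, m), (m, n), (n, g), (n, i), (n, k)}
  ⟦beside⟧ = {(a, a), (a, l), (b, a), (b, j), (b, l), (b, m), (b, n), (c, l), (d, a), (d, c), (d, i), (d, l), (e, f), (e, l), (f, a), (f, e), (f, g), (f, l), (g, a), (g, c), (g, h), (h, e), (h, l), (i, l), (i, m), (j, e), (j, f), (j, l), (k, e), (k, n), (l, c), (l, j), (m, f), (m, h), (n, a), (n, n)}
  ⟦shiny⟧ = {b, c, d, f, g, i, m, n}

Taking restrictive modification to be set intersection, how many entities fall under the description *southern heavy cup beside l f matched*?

2

⟦beside l⟧ = {x : ⟨x, l⟩ ∈ ⟦beside⟧} = {a, b, c, d, e, f, h, i, j}
⟦f matched⟧ = {x : ⟨f, x⟩ ∈ ⟦matched⟧} = {a, b, c, d, e, f, g, h, i, k, l, n}
⟦cup⟧ = {b, c, d, e, g, i, j, k, l, n}
… ∩ ⟦beside l⟧ = {b, c, d, e, g, i, j, k, l, n} ∩ {a, b, c, d, e, f, h, i, j} = {b, c, d, e, i, j}
… ∩ ⟦f matched⟧ = {b, c, d, e, i, j} ∩ {a, b, c, d, e, f, g, h, i, k, l, n} = {b, c, d, e, i}
… ∩ ⟦southern⟧ = {b, c, d, e, i} ∩ {a, b, c, d, e, f, h, i, j, n} = {b, c, d, e, i}
… ∩ ⟦heavy⟧ = {b, c, d, e, i} ∩ {a, b, c, h, l} = {b, c}
⟦southern heavy cup beside l f matched⟧ = {b, c}, so the cardinality is 2.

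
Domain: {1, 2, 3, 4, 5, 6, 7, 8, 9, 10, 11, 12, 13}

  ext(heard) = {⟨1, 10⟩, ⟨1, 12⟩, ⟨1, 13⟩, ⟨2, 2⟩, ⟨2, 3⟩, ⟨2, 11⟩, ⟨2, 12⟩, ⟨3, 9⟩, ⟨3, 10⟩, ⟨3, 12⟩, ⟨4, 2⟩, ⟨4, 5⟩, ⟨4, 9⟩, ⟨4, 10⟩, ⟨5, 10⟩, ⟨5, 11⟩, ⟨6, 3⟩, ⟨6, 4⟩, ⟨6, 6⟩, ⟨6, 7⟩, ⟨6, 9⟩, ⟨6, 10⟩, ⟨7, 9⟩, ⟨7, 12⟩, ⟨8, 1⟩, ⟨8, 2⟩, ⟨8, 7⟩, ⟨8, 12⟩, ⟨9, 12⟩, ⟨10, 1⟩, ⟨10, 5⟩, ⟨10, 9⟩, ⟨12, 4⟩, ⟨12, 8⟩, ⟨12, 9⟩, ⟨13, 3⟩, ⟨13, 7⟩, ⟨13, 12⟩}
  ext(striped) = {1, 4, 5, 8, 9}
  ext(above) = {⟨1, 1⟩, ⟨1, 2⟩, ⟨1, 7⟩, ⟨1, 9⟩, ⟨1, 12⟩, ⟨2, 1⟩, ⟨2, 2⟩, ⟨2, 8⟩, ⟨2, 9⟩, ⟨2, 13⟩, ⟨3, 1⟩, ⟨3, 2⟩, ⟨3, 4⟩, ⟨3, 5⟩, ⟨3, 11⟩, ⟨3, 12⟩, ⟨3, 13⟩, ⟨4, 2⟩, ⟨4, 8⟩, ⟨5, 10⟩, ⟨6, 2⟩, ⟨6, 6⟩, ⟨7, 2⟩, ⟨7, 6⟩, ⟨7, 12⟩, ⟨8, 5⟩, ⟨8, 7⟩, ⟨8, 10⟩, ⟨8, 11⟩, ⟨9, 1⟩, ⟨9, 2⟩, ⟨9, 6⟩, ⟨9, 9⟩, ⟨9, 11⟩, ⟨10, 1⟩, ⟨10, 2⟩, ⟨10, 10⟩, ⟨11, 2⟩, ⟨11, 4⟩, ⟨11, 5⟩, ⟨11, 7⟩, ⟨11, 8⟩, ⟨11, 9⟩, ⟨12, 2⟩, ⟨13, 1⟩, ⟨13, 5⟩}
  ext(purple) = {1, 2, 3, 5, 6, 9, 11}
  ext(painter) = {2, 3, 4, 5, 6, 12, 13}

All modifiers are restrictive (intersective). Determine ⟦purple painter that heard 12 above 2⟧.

⟦that heard 12⟧ = {x : ⟨x, 12⟩ ∈ ⟦heard⟧} = {1, 2, 3, 7, 8, 9, 13}
⟦above 2⟧ = {x : ⟨x, 2⟩ ∈ ⟦above⟧} = {1, 2, 3, 4, 6, 7, 9, 10, 11, 12}
⟦painter⟧ = {2, 3, 4, 5, 6, 12, 13}
… ∩ ⟦that heard 12⟧ = {2, 3, 4, 5, 6, 12, 13} ∩ {1, 2, 3, 7, 8, 9, 13} = {2, 3, 13}
… ∩ ⟦above 2⟧ = {2, 3, 13} ∩ {1, 2, 3, 4, 6, 7, 9, 10, 11, 12} = {2, 3}
… ∩ ⟦purple⟧ = {2, 3} ∩ {1, 2, 3, 5, 6, 9, 11} = {2, 3}
So ⟦purple painter that heard 12 above 2⟧ = {2, 3}.

{2, 3}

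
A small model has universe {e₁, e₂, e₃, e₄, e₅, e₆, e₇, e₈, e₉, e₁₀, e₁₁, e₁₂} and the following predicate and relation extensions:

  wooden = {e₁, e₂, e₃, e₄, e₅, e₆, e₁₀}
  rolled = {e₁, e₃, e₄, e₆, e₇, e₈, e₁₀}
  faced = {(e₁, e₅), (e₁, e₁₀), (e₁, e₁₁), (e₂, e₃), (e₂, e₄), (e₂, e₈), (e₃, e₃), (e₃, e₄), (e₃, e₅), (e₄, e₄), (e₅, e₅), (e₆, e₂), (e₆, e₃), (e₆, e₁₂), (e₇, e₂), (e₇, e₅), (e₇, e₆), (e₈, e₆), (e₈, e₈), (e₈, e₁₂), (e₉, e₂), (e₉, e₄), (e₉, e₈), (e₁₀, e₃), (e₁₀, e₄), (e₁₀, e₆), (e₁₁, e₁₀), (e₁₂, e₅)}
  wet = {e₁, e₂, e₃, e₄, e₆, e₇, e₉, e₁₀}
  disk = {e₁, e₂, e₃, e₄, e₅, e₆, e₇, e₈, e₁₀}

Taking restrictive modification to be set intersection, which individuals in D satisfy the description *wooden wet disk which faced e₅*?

{e₁, e₃}

⟦which faced e₅⟧ = {x : ⟨x, e₅⟩ ∈ ⟦faced⟧} = {e₁, e₃, e₅, e₇, e₁₂}
⟦disk⟧ = {e₁, e₂, e₃, e₄, e₅, e₆, e₇, e₈, e₁₀}
… ∩ ⟦which faced e₅⟧ = {e₁, e₂, e₃, e₄, e₅, e₆, e₇, e₈, e₁₀} ∩ {e₁, e₃, e₅, e₇, e₁₂} = {e₁, e₃, e₅, e₇}
… ∩ ⟦wooden⟧ = {e₁, e₃, e₅, e₇} ∩ {e₁, e₂, e₃, e₄, e₅, e₆, e₁₀} = {e₁, e₃, e₅}
… ∩ ⟦wet⟧ = {e₁, e₃, e₅} ∩ {e₁, e₂, e₃, e₄, e₆, e₇, e₉, e₁₀} = {e₁, e₃}
So ⟦wooden wet disk which faced e₅⟧ = {e₁, e₃}.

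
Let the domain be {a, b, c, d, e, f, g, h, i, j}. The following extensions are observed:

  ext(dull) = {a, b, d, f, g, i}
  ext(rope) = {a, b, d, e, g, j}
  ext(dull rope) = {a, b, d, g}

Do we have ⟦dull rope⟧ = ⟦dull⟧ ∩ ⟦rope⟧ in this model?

yes

⟦dull⟧ ∩ ⟦rope⟧ = {a, b, d, f, g, i} ∩ {a, b, d, e, g, j} = {a, b, d, g}
Observed ⟦dull rope⟧ = {a, b, d, g}.
These coincide, so the modifier is intersective here.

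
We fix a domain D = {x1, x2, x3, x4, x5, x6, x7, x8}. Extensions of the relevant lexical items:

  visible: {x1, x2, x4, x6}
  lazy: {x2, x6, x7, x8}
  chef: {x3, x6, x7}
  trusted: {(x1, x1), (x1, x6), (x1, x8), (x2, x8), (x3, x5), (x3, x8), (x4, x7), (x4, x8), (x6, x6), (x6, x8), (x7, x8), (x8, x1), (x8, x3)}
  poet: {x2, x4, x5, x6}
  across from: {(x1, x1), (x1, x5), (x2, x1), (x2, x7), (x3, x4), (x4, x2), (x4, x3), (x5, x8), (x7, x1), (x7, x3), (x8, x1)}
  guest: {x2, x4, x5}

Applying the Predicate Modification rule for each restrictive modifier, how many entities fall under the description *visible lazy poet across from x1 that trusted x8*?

⟦across from x1⟧ = {x : ⟨x, x1⟩ ∈ ⟦across from⟧} = {x1, x2, x7, x8}
⟦that trusted x8⟧ = {x : ⟨x, x8⟩ ∈ ⟦trusted⟧} = {x1, x2, x3, x4, x6, x7}
⟦poet⟧ = {x2, x4, x5, x6}
… ∩ ⟦across from x1⟧ = {x2, x4, x5, x6} ∩ {x1, x2, x7, x8} = {x2}
… ∩ ⟦that trusted x8⟧ = {x2} ∩ {x1, x2, x3, x4, x6, x7} = {x2}
… ∩ ⟦visible⟧ = {x2} ∩ {x1, x2, x4, x6} = {x2}
… ∩ ⟦lazy⟧ = {x2} ∩ {x2, x6, x7, x8} = {x2}
⟦visible lazy poet across from x1 that trusted x8⟧ = {x2}, so the cardinality is 1.

1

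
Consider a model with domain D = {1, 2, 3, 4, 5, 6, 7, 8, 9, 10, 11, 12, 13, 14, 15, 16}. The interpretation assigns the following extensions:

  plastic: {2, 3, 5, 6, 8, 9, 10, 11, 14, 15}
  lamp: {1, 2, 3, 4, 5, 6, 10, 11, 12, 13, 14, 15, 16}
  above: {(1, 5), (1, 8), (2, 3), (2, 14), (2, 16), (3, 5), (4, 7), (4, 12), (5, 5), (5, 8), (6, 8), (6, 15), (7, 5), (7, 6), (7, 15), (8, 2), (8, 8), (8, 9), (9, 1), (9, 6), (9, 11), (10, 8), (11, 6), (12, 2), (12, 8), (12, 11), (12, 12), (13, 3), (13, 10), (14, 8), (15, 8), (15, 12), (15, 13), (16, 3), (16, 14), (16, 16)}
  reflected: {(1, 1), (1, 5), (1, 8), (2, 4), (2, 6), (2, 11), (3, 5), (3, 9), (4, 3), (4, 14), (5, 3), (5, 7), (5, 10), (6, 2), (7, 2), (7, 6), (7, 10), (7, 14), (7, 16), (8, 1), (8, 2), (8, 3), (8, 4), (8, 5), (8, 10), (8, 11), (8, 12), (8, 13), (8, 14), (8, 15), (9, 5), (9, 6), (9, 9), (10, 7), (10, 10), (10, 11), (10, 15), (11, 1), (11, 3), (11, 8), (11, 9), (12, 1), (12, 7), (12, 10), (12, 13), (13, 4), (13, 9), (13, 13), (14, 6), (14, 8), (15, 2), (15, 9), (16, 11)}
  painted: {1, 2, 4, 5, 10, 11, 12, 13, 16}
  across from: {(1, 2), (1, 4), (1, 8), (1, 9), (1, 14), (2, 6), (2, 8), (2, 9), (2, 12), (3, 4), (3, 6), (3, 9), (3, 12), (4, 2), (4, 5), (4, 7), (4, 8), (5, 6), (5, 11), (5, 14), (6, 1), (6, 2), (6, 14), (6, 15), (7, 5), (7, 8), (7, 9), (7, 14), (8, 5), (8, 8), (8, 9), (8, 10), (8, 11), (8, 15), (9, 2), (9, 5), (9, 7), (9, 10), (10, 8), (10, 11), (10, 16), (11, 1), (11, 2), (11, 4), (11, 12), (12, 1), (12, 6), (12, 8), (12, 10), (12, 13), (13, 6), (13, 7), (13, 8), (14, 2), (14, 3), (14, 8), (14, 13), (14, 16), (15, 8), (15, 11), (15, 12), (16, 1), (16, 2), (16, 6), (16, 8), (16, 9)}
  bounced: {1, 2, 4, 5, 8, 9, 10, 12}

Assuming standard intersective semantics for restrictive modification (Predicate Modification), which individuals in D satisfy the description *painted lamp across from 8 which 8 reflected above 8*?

{1, 10, 12}

⟦across from 8⟧ = {x : ⟨x, 8⟩ ∈ ⟦across from⟧} = {1, 2, 4, 7, 8, 10, 12, 13, 14, 15, 16}
⟦which 8 reflected⟧ = {x : ⟨8, x⟩ ∈ ⟦reflected⟧} = {1, 2, 3, 4, 5, 10, 11, 12, 13, 14, 15}
⟦above 8⟧ = {x : ⟨x, 8⟩ ∈ ⟦above⟧} = {1, 5, 6, 8, 10, 12, 14, 15}
⟦lamp⟧ = {1, 2, 3, 4, 5, 6, 10, 11, 12, 13, 14, 15, 16}
… ∩ ⟦across from 8⟧ = {1, 2, 3, 4, 5, 6, 10, 11, 12, 13, 14, 15, 16} ∩ {1, 2, 4, 7, 8, 10, 12, 13, 14, 15, 16} = {1, 2, 4, 10, 12, 13, 14, 15, 16}
… ∩ ⟦which 8 reflected⟧ = {1, 2, 4, 10, 12, 13, 14, 15, 16} ∩ {1, 2, 3, 4, 5, 10, 11, 12, 13, 14, 15} = {1, 2, 4, 10, 12, 13, 14, 15}
… ∩ ⟦above 8⟧ = {1, 2, 4, 10, 12, 13, 14, 15} ∩ {1, 5, 6, 8, 10, 12, 14, 15} = {1, 10, 12, 14, 15}
… ∩ ⟦painted⟧ = {1, 10, 12, 14, 15} ∩ {1, 2, 4, 5, 10, 11, 12, 13, 16} = {1, 10, 12}
So ⟦painted lamp across from 8 which 8 reflected above 8⟧ = {1, 10, 12}.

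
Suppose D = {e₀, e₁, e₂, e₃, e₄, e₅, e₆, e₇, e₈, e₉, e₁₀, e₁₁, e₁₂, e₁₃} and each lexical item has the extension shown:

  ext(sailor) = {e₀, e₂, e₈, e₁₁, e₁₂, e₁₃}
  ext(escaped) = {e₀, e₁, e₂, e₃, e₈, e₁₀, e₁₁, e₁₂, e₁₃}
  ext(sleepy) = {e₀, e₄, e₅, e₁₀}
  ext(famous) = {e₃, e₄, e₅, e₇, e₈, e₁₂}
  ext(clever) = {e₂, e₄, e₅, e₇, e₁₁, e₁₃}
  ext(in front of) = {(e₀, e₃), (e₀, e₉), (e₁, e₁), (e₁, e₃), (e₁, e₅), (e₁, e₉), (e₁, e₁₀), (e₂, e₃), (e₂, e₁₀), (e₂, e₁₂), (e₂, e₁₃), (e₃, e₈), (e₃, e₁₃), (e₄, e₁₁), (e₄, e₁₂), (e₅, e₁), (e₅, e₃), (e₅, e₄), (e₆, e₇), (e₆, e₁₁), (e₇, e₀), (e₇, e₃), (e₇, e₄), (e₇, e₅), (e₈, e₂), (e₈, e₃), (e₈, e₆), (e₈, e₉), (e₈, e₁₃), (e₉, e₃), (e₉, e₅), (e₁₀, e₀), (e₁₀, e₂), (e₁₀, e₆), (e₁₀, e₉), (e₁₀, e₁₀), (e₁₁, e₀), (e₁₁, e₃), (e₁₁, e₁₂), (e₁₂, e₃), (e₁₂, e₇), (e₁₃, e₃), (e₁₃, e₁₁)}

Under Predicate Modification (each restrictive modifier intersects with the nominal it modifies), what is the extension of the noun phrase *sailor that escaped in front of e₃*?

{e₀, e₂, e₈, e₁₁, e₁₂, e₁₃}

⟦that escaped⟧ = ⟦escaped⟧ = {e₀, e₁, e₂, e₃, e₈, e₁₀, e₁₁, e₁₂, e₁₃}
⟦in front of e₃⟧ = {x : ⟨x, e₃⟩ ∈ ⟦in front of⟧} = {e₀, e₁, e₂, e₅, e₇, e₈, e₉, e₁₁, e₁₂, e₁₃}
⟦sailor⟧ = {e₀, e₂, e₈, e₁₁, e₁₂, e₁₃}
… ∩ ⟦that escaped⟧ = {e₀, e₂, e₈, e₁₁, e₁₂, e₁₃} ∩ {e₀, e₁, e₂, e₃, e₈, e₁₀, e₁₁, e₁₂, e₁₃} = {e₀, e₂, e₈, e₁₁, e₁₂, e₁₃}
… ∩ ⟦in front of e₃⟧ = {e₀, e₂, e₈, e₁₁, e₁₂, e₁₃} ∩ {e₀, e₁, e₂, e₅, e₇, e₈, e₉, e₁₁, e₁₂, e₁₃} = {e₀, e₂, e₈, e₁₁, e₁₂, e₁₃}
So ⟦sailor that escaped in front of e₃⟧ = {e₀, e₂, e₈, e₁₁, e₁₂, e₁₃}.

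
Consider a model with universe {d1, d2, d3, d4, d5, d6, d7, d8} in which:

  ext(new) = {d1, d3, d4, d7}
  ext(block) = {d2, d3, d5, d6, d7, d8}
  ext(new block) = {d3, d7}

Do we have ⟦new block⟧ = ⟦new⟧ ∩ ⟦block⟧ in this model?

yes

⟦new⟧ ∩ ⟦block⟧ = {d1, d3, d4, d7} ∩ {d2, d3, d5, d6, d7, d8} = {d3, d7}
Observed ⟦new block⟧ = {d3, d7}.
These coincide, so the modifier is intersective here.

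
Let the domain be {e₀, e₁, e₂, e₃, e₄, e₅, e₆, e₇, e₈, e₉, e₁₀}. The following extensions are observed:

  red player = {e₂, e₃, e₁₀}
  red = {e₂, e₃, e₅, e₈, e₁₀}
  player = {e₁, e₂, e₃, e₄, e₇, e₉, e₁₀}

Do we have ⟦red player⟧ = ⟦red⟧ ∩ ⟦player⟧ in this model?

⟦red⟧ ∩ ⟦player⟧ = {e₂, e₃, e₅, e₈, e₁₀} ∩ {e₁, e₂, e₃, e₄, e₇, e₉, e₁₀} = {e₂, e₃, e₁₀}
Observed ⟦red player⟧ = {e₂, e₃, e₁₀}.
These coincide, so the modifier is intersective here.

yes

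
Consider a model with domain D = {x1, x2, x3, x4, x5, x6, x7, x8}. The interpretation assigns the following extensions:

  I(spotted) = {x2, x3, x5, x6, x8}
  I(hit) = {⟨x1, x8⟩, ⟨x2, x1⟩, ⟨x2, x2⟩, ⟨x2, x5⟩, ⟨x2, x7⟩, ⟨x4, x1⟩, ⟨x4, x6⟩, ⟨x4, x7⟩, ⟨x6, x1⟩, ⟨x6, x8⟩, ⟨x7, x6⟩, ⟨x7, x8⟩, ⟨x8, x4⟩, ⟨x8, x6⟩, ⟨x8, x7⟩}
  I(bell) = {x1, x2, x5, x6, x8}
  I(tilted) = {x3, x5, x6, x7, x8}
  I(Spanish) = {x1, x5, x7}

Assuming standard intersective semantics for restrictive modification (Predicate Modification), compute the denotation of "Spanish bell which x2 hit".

⟦which x2 hit⟧ = {x : ⟨x2, x⟩ ∈ ⟦hit⟧} = {x1, x2, x5, x7}
⟦bell⟧ = {x1, x2, x5, x6, x8}
… ∩ ⟦which x2 hit⟧ = {x1, x2, x5, x6, x8} ∩ {x1, x2, x5, x7} = {x1, x2, x5}
… ∩ ⟦Spanish⟧ = {x1, x2, x5} ∩ {x1, x5, x7} = {x1, x5}
So ⟦Spanish bell which x2 hit⟧ = {x1, x5}.

{x1, x5}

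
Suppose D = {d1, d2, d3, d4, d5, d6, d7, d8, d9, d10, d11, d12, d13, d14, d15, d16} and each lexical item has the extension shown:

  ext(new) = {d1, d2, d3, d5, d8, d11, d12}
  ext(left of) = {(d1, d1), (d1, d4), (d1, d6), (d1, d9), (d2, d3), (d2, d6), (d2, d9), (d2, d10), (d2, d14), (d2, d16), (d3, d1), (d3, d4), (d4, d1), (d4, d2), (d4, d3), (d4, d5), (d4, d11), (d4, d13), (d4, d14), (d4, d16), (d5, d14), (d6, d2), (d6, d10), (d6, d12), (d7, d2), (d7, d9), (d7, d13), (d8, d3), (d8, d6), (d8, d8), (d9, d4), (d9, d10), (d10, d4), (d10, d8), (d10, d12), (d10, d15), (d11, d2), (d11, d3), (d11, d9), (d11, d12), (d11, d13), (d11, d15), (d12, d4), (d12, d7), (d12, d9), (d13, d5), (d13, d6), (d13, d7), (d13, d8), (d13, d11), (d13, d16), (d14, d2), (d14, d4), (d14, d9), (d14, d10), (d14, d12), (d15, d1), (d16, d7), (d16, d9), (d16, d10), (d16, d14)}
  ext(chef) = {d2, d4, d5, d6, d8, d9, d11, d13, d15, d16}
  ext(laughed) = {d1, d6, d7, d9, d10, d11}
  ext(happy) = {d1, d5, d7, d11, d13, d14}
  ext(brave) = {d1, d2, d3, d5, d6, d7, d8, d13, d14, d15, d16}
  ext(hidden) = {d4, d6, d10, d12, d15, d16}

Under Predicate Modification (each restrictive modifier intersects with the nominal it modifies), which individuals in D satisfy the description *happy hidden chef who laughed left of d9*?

{}

⟦who laughed⟧ = ⟦laughed⟧ = {d1, d6, d7, d9, d10, d11}
⟦left of d9⟧ = {x : ⟨x, d9⟩ ∈ ⟦left of⟧} = {d1, d2, d7, d11, d12, d14, d16}
⟦chef⟧ = {d2, d4, d5, d6, d8, d9, d11, d13, d15, d16}
… ∩ ⟦who laughed⟧ = {d2, d4, d5, d6, d8, d9, d11, d13, d15, d16} ∩ {d1, d6, d7, d9, d10, d11} = {d6, d9, d11}
… ∩ ⟦left of d9⟧ = {d6, d9, d11} ∩ {d1, d2, d7, d11, d12, d14, d16} = {d11}
… ∩ ⟦happy⟧ = {d11} ∩ {d1, d5, d7, d11, d13, d14} = {d11}
… ∩ ⟦hidden⟧ = {d11} ∩ {d4, d6, d10, d12, d15, d16} = ∅
So ⟦happy hidden chef who laughed left of d9⟧ = {}.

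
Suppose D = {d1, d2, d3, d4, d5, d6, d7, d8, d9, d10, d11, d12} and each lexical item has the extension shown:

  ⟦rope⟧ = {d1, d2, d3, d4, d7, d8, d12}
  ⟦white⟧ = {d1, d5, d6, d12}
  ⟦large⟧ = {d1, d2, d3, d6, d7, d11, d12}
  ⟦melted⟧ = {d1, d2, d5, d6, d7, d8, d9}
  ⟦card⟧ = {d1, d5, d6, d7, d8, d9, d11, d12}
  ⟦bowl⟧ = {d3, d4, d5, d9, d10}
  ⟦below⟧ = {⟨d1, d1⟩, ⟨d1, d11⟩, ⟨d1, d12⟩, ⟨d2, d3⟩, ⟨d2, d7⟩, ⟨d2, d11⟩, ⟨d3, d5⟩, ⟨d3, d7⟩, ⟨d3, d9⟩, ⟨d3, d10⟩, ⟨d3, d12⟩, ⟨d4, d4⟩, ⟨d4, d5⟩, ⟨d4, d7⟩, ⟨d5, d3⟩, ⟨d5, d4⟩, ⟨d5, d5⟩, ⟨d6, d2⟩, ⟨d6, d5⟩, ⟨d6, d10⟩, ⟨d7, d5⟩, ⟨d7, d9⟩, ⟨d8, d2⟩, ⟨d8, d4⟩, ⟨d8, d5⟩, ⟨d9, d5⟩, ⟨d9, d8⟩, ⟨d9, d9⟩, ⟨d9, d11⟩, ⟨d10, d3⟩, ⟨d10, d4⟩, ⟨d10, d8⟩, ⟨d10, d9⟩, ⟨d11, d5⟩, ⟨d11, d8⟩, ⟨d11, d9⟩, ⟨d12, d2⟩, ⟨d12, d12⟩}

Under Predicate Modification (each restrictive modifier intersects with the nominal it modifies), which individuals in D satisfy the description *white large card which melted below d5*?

⟦which melted⟧ = ⟦melted⟧ = {d1, d2, d5, d6, d7, d8, d9}
⟦below d5⟧ = {x : ⟨x, d5⟩ ∈ ⟦below⟧} = {d3, d4, d5, d6, d7, d8, d9, d11}
⟦card⟧ = {d1, d5, d6, d7, d8, d9, d11, d12}
… ∩ ⟦which melted⟧ = {d1, d5, d6, d7, d8, d9, d11, d12} ∩ {d1, d2, d5, d6, d7, d8, d9} = {d1, d5, d6, d7, d8, d9}
… ∩ ⟦below d5⟧ = {d1, d5, d6, d7, d8, d9} ∩ {d3, d4, d5, d6, d7, d8, d9, d11} = {d5, d6, d7, d8, d9}
… ∩ ⟦white⟧ = {d5, d6, d7, d8, d9} ∩ {d1, d5, d6, d12} = {d5, d6}
… ∩ ⟦large⟧ = {d5, d6} ∩ {d1, d2, d3, d6, d7, d11, d12} = {d6}
So ⟦white large card which melted below d5⟧ = {d6}.

{d6}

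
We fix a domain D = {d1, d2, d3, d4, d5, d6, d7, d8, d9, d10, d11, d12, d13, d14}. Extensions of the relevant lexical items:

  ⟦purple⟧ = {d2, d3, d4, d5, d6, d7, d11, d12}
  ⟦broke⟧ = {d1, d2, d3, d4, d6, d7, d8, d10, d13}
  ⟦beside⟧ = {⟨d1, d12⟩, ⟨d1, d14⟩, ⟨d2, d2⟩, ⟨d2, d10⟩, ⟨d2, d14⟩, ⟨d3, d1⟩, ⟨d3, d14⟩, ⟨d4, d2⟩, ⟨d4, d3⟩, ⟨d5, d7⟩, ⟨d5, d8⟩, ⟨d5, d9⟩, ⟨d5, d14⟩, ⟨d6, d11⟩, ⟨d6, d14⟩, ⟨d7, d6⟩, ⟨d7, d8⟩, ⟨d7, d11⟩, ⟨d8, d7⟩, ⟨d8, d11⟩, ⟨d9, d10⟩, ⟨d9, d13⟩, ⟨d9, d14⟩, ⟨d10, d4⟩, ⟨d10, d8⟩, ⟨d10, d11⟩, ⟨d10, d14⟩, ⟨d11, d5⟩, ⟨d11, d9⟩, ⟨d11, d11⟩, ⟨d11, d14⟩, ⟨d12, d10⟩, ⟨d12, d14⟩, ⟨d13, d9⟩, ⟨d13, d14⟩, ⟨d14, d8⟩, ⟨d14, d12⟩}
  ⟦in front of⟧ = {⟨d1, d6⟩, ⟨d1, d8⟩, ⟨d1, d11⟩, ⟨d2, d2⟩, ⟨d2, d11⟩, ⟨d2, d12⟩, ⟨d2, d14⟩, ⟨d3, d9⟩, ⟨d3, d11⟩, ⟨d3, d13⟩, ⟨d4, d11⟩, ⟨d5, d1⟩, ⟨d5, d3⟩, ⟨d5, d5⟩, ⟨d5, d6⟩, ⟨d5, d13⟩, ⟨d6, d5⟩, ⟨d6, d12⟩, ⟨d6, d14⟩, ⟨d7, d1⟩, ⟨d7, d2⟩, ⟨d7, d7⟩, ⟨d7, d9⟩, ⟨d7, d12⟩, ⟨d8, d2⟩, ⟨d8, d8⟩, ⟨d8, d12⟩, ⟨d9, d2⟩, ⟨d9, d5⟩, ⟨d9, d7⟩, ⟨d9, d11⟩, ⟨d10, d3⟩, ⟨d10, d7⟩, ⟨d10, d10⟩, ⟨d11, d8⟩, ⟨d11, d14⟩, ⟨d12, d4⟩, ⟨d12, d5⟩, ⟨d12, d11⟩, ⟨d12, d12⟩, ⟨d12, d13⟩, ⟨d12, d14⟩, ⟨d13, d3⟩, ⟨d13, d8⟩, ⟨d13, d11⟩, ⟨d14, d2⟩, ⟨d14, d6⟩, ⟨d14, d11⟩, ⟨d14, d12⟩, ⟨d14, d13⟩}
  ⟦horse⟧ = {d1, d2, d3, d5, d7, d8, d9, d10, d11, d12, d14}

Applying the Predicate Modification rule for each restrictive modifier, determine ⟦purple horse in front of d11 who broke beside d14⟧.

{d2, d3}

⟦in front of d11⟧ = {x : ⟨x, d11⟩ ∈ ⟦in front of⟧} = {d1, d2, d3, d4, d9, d12, d13, d14}
⟦who broke⟧ = ⟦broke⟧ = {d1, d2, d3, d4, d6, d7, d8, d10, d13}
⟦beside d14⟧ = {x : ⟨x, d14⟩ ∈ ⟦beside⟧} = {d1, d2, d3, d5, d6, d9, d10, d11, d12, d13}
⟦horse⟧ = {d1, d2, d3, d5, d7, d8, d9, d10, d11, d12, d14}
… ∩ ⟦in front of d11⟧ = {d1, d2, d3, d5, d7, d8, d9, d10, d11, d12, d14} ∩ {d1, d2, d3, d4, d9, d12, d13, d14} = {d1, d2, d3, d9, d12, d14}
… ∩ ⟦who broke⟧ = {d1, d2, d3, d9, d12, d14} ∩ {d1, d2, d3, d4, d6, d7, d8, d10, d13} = {d1, d2, d3}
… ∩ ⟦beside d14⟧ = {d1, d2, d3} ∩ {d1, d2, d3, d5, d6, d9, d10, d11, d12, d13} = {d1, d2, d3}
… ∩ ⟦purple⟧ = {d1, d2, d3} ∩ {d2, d3, d4, d5, d6, d7, d11, d12} = {d2, d3}
So ⟦purple horse in front of d11 who broke beside d14⟧ = {d2, d3}.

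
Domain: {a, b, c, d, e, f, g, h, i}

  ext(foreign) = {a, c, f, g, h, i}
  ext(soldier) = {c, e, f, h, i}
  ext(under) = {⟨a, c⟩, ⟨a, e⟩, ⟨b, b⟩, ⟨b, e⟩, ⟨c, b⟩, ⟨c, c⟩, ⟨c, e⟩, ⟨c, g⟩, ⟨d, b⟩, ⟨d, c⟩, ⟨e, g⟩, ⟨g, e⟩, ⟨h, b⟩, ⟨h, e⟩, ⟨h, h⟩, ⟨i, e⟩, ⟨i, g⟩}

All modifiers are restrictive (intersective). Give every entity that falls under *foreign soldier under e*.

⟦under e⟧ = {x : ⟨x, e⟩ ∈ ⟦under⟧} = {a, b, c, g, h, i}
⟦soldier⟧ = {c, e, f, h, i}
… ∩ ⟦under e⟧ = {c, e, f, h, i} ∩ {a, b, c, g, h, i} = {c, h, i}
… ∩ ⟦foreign⟧ = {c, h, i} ∩ {a, c, f, g, h, i} = {c, h, i}
So ⟦foreign soldier under e⟧ = {c, h, i}.

{c, h, i}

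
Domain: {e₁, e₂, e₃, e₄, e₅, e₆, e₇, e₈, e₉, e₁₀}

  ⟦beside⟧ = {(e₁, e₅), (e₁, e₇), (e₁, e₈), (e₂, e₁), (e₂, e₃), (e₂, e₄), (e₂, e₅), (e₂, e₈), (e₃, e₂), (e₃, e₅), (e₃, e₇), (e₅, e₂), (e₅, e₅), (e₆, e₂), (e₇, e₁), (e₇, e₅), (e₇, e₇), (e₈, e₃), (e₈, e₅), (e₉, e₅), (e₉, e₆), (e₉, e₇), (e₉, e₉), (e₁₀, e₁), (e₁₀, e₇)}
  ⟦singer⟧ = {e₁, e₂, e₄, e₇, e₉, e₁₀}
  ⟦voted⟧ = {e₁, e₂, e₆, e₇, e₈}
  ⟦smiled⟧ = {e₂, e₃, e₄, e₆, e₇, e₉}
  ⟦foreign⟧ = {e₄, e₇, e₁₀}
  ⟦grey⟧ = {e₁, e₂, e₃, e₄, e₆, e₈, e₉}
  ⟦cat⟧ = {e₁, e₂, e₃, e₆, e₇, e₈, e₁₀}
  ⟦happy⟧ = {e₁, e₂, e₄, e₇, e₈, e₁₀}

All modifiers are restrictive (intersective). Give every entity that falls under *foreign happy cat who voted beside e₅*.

⟦who voted⟧ = ⟦voted⟧ = {e₁, e₂, e₆, e₇, e₈}
⟦beside e₅⟧ = {x : ⟨x, e₅⟩ ∈ ⟦beside⟧} = {e₁, e₂, e₃, e₅, e₇, e₈, e₉}
⟦cat⟧ = {e₁, e₂, e₃, e₆, e₇, e₈, e₁₀}
… ∩ ⟦who voted⟧ = {e₁, e₂, e₃, e₆, e₇, e₈, e₁₀} ∩ {e₁, e₂, e₆, e₇, e₈} = {e₁, e₂, e₆, e₇, e₈}
… ∩ ⟦beside e₅⟧ = {e₁, e₂, e₆, e₇, e₈} ∩ {e₁, e₂, e₃, e₅, e₇, e₈, e₉} = {e₁, e₂, e₇, e₈}
… ∩ ⟦foreign⟧ = {e₁, e₂, e₇, e₈} ∩ {e₄, e₇, e₁₀} = {e₇}
… ∩ ⟦happy⟧ = {e₇} ∩ {e₁, e₂, e₄, e₇, e₈, e₁₀} = {e₇}
So ⟦foreign happy cat who voted beside e₅⟧ = {e₇}.

{e₇}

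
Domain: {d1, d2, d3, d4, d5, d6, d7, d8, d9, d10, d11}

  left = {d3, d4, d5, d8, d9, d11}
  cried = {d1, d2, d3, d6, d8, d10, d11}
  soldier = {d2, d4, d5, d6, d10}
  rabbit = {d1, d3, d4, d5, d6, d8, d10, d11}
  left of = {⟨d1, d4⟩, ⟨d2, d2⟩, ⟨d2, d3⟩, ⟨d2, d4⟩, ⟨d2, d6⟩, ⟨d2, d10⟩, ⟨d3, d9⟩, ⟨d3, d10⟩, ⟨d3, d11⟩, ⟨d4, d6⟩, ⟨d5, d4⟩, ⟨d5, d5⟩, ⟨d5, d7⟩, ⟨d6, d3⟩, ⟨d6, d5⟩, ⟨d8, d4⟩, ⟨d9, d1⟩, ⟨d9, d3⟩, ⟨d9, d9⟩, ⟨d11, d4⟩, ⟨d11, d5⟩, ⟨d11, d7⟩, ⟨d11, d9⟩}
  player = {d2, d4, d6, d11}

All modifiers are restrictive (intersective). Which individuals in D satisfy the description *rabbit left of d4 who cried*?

⟦left of d4⟧ = {x : ⟨x, d4⟩ ∈ ⟦left of⟧} = {d1, d2, d5, d8, d11}
⟦who cried⟧ = ⟦cried⟧ = {d1, d2, d3, d6, d8, d10, d11}
⟦rabbit⟧ = {d1, d3, d4, d5, d6, d8, d10, d11}
… ∩ ⟦left of d4⟧ = {d1, d3, d4, d5, d6, d8, d10, d11} ∩ {d1, d2, d5, d8, d11} = {d1, d5, d8, d11}
… ∩ ⟦who cried⟧ = {d1, d5, d8, d11} ∩ {d1, d2, d3, d6, d8, d10, d11} = {d1, d8, d11}
So ⟦rabbit left of d4 who cried⟧ = {d1, d8, d11}.

{d1, d8, d11}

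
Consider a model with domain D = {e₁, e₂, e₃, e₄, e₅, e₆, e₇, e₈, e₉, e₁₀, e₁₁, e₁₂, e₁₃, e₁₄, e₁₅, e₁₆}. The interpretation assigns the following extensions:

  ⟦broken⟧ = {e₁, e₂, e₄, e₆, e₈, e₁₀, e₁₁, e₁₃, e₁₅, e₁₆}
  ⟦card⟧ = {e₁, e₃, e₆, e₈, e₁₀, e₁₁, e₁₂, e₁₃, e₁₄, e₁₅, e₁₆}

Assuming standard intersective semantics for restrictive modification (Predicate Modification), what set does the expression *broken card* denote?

{e₁, e₆, e₈, e₁₀, e₁₁, e₁₃, e₁₅, e₁₆}

⟦card⟧ = {e₁, e₃, e₆, e₈, e₁₀, e₁₁, e₁₂, e₁₃, e₁₄, e₁₅, e₁₆}
… ∩ ⟦broken⟧ = {e₁, e₃, e₆, e₈, e₁₀, e₁₁, e₁₂, e₁₃, e₁₄, e₁₅, e₁₆} ∩ {e₁, e₂, e₄, e₆, e₈, e₁₀, e₁₁, e₁₃, e₁₅, e₁₆} = {e₁, e₆, e₈, e₁₀, e₁₁, e₁₃, e₁₅, e₁₆}
So ⟦broken card⟧ = {e₁, e₆, e₈, e₁₀, e₁₁, e₁₃, e₁₅, e₁₆}.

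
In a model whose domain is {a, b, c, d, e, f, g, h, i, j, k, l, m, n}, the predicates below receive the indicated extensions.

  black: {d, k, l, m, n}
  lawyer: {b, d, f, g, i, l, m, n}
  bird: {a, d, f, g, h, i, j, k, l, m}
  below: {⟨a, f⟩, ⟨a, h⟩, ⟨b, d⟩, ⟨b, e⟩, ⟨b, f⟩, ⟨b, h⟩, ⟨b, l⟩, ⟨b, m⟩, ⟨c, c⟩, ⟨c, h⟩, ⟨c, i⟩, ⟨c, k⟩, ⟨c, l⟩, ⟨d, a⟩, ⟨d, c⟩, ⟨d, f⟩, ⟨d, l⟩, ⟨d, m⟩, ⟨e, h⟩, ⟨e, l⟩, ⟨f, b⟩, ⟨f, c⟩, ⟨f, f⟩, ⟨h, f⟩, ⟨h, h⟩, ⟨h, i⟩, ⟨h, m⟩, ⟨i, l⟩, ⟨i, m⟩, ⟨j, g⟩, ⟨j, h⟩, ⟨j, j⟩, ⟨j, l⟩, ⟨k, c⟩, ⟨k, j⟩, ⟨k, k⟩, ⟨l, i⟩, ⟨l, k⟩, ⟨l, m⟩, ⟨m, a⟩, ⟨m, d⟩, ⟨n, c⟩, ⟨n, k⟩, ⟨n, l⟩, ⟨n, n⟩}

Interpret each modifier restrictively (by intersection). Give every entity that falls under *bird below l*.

{d, i, j}

⟦below l⟧ = {x : ⟨x, l⟩ ∈ ⟦below⟧} = {b, c, d, e, i, j, n}
⟦bird⟧ = {a, d, f, g, h, i, j, k, l, m}
… ∩ ⟦below l⟧ = {a, d, f, g, h, i, j, k, l, m} ∩ {b, c, d, e, i, j, n} = {d, i, j}
So ⟦bird below l⟧ = {d, i, j}.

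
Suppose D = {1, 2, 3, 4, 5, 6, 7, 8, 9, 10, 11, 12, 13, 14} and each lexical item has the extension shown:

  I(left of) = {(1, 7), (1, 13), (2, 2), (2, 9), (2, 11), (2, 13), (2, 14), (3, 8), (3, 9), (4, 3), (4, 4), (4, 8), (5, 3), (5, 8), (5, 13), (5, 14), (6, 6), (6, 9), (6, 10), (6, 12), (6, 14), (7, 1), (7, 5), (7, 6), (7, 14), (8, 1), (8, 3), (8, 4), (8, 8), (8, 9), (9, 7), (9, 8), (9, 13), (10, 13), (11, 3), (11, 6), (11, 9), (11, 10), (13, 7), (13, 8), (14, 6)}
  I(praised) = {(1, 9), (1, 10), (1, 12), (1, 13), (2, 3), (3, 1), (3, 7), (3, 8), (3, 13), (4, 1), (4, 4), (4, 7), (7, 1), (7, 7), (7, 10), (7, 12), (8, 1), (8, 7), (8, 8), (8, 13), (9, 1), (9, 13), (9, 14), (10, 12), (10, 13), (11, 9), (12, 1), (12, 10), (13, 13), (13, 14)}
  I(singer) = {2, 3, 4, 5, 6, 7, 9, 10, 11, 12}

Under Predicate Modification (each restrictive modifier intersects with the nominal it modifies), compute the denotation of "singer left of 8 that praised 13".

⟦left of 8⟧ = {x : ⟨x, 8⟩ ∈ ⟦left of⟧} = {3, 4, 5, 8, 9, 13}
⟦that praised 13⟧ = {x : ⟨x, 13⟩ ∈ ⟦praised⟧} = {1, 3, 8, 9, 10, 13}
⟦singer⟧ = {2, 3, 4, 5, 6, 7, 9, 10, 11, 12}
… ∩ ⟦left of 8⟧ = {2, 3, 4, 5, 6, 7, 9, 10, 11, 12} ∩ {3, 4, 5, 8, 9, 13} = {3, 4, 5, 9}
… ∩ ⟦that praised 13⟧ = {3, 4, 5, 9} ∩ {1, 3, 8, 9, 10, 13} = {3, 9}
So ⟦singer left of 8 that praised 13⟧ = {3, 9}.

{3, 9}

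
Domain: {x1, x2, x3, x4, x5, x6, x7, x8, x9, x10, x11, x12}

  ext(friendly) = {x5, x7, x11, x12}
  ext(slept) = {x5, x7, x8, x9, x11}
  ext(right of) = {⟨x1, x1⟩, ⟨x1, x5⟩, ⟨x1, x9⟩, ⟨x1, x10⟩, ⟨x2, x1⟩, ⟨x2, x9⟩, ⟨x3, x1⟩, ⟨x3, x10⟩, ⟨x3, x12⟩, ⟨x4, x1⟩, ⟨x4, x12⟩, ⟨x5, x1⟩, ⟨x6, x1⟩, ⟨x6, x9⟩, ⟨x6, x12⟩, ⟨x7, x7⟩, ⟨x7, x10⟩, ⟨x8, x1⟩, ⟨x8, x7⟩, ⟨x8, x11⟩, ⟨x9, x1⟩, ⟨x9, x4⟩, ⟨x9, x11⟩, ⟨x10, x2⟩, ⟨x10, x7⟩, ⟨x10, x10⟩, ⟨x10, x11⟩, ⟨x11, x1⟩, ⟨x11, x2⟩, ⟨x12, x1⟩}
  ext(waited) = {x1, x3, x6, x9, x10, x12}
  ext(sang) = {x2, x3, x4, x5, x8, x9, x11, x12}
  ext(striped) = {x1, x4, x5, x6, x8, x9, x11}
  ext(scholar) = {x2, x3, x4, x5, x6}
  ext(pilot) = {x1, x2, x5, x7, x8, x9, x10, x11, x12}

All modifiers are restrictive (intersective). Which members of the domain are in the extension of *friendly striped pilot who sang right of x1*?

{x5, x11}

⟦who sang⟧ = ⟦sang⟧ = {x2, x3, x4, x5, x8, x9, x11, x12}
⟦right of x1⟧ = {x : ⟨x, x1⟩ ∈ ⟦right of⟧} = {x1, x2, x3, x4, x5, x6, x8, x9, x11, x12}
⟦pilot⟧ = {x1, x2, x5, x7, x8, x9, x10, x11, x12}
… ∩ ⟦who sang⟧ = {x1, x2, x5, x7, x8, x9, x10, x11, x12} ∩ {x2, x3, x4, x5, x8, x9, x11, x12} = {x2, x5, x8, x9, x11, x12}
… ∩ ⟦right of x1⟧ = {x2, x5, x8, x9, x11, x12} ∩ {x1, x2, x3, x4, x5, x6, x8, x9, x11, x12} = {x2, x5, x8, x9, x11, x12}
… ∩ ⟦friendly⟧ = {x2, x5, x8, x9, x11, x12} ∩ {x5, x7, x11, x12} = {x5, x11, x12}
… ∩ ⟦striped⟧ = {x5, x11, x12} ∩ {x1, x4, x5, x6, x8, x9, x11} = {x5, x11}
So ⟦friendly striped pilot who sang right of x1⟧ = {x5, x11}.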